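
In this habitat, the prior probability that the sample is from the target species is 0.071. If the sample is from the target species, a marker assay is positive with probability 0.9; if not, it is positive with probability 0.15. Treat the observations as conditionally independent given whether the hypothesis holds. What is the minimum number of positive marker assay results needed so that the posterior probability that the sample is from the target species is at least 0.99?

4

Prior odds = 0.071/0.929 = 71/929.
Likelihood ratio of a positive = 0.9/0.15 = 6.
Target posterior odds = 0.99/0.01 = 99.
Need (71/929) × 6ⁿ ≥ 99, i.e. 6ⁿ ≥ 91971/71.
6³ = 216 falls short of 91971/71 but 6⁴ = 1296 reaches it, so n = 4.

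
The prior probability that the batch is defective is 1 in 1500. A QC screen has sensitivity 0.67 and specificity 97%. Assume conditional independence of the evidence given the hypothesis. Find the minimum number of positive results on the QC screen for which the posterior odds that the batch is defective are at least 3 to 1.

3

Prior odds: (1/1500) ÷ (1499/1500) = 1/1499.
False-positive rate = 1 − 0.97 = 0.03; likelihood ratio of a positive = 0.67/0.03 = 67/3.
Target odds = 3.
Need (1/1499) × (67/3)ⁿ ≥ 3, i.e. (67/3)ⁿ ≥ 4497.
(67/3)² = 4489/9 falls short of 4497 but (67/3)³ = 300763/27 reaches it, so n = 3.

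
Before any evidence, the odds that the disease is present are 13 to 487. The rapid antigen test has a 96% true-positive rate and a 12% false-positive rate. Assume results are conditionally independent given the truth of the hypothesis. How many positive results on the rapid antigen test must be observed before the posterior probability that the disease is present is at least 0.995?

5

Prior odds = 13/487.
Likelihood ratio of a positive result = 0.96/0.12 = 8.
Target odds: 0.995 ÷ 0.005 = 199.
Need (13/487) × 8ⁿ ≥ 199, i.e. 8ⁿ ≥ 96913/13.
8⁴ = 4096 falls short of 96913/13 but 8⁵ = 32768 reaches it, so n = 5.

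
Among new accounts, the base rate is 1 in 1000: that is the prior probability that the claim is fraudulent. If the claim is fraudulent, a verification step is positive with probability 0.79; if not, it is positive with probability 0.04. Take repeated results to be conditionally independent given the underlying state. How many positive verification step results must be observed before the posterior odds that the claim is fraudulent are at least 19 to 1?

Prior odds = 0.001/0.999 = 1/999.
Likelihood ratio of a positive = 0.79/0.04 = 19.75.
Target odds = 19.
Need (1/999) × 19.75ⁿ ≥ 19, i.e. 19.75ⁿ ≥ 18981.
19.75³ = 7703.734375 falls short of 18981 but 19.75⁴ = 38950081/256 reaches it, so n = 4.

4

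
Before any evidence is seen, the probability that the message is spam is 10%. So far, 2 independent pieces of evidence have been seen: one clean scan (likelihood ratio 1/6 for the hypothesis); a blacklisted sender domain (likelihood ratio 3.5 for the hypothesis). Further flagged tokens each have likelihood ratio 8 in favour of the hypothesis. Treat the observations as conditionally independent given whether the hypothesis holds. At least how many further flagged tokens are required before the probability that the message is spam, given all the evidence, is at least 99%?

4

Prior odds = 0.1/0.9 = 1/9.
Combined Bayes factor of the evidence already in hand = (1/6) × 3.5 = 7/12.
Odds after that evidence = (1/9) × 7/12 = 7/108.
Target odds = 0.99/0.01 = 99.
Need 8ⁿ ≥ 99 ÷ (7/108) = 10692/7.
8³ = 512 falls short of 10692/7 but 8⁴ = 4096 reaches it, so n = 4.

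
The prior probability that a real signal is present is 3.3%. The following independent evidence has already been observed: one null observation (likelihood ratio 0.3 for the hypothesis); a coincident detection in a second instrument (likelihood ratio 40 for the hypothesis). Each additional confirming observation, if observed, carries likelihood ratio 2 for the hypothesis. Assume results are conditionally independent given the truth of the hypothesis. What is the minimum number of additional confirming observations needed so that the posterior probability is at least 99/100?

8

Prior odds = 0.033/0.967 = 33/967.
Combined Bayes factor of the evidence already in hand = 0.3 × 40 = 12.
Odds after that evidence = (33/967) × 12 = 396/967.
Target odds = 0.99/0.01 = 99.
Need 2ⁿ ≥ 99 ÷ (396/967) = 241.75.
2⁷ = 128 falls short of 241.75 but 2⁸ = 256 reaches it, so n = 8.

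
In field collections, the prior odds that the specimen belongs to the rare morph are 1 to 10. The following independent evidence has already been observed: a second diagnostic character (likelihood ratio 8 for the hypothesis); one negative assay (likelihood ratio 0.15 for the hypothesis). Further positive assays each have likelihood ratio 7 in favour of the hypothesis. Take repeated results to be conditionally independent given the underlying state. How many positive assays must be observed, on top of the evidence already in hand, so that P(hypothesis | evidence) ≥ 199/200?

4

Prior odds = 0.1.
Combined Bayes factor of the evidence already in hand = 8 × 0.15 = 1.2.
Odds after that evidence = 0.1 × 1.2 = 0.12.
Target odds = 0.995/0.005 = 199.
Need 7ⁿ ≥ 199 ÷ 0.12 = 4975/3.
7³ = 343 falls short of 4975/3 but 7⁴ = 2401 reaches it, so n = 4.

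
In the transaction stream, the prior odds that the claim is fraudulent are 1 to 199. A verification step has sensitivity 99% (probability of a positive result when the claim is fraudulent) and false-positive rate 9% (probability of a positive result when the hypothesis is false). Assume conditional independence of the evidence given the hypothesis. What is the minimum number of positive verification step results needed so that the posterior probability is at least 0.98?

4

Prior odds = 1/199.
Likelihood ratio of a positive result = 0.99/0.09 = 11.
Target odds: 0.98 ÷ 0.02 = 49.
Require 11ⁿ ≥ 49 ÷ (1/199) = 9751.
11³ = 1331 falls short of 9751 but 11⁴ = 14641 reaches it, so n = 4.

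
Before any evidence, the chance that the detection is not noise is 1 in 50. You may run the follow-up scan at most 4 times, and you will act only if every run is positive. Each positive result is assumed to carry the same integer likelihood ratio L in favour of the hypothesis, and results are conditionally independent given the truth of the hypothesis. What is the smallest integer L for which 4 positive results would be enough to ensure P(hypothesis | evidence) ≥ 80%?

Prior odds = 0.02/0.98 = 1/49.
Target odds = 0.8/0.2 = 4.
Need L⁴ ≥ 4 ÷ (1/49) = 196.
3⁴ = 81 < 196 ≤ 256 = 4⁴, so L = 4.

4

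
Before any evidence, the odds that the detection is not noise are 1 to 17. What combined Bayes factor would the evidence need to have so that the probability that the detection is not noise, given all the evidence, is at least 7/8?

119

Prior odds = 1/17.
Target odds = 0.875/0.125 = 7.
Required Bayes factor = 7 ÷ (1/17) = 119.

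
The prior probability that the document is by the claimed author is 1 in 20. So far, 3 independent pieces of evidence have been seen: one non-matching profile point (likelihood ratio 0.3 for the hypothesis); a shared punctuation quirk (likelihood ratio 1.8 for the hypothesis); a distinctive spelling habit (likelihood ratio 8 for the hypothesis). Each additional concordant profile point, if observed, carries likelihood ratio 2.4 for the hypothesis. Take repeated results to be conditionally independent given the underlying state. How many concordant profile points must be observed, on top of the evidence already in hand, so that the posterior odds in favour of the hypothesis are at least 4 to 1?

4

Prior odds = 0.05/0.95 = 1/19.
Combined Bayes factor of the evidence already in hand = 0.3 × 1.8 × 8 = 4.32.
Odds after that evidence = (1/19) × 4.32 = 108/475.
Target odds = 4.
Need 2.4ⁿ ≥ 4 ÷ (108/475) = 475/27.
2.4³ = 13.824 falls short of 475/27 but 2.4⁴ = 33.1776 reaches it, so n = 4.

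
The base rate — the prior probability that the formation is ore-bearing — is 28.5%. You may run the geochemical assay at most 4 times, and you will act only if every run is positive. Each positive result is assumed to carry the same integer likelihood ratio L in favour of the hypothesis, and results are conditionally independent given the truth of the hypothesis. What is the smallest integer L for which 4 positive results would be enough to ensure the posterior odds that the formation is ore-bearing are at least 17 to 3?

2

Prior odds = 0.285/0.715 = 57/143.
Target odds = 17/3.
Need L⁴ ≥ 17/3 ÷ (57/143) = 2431/171.
1⁴ = 1 < 2431/171 ≤ 16 = 2⁴, so L = 2.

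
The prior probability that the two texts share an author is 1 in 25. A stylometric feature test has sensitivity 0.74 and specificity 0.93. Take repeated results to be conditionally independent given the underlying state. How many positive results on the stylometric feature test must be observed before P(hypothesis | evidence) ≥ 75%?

2

Prior odds = 0.04/0.96 = 1/24.
False-positive rate = 1 − 0.93 = 0.07; likelihood ratio of a positive = 0.74/0.07 = 74/7.
Target odds: 0.75 ÷ 0.25 = 3.
Require (74/7)ⁿ ≥ 3 ÷ (1/24) = 72.
(74/7)¹ = 74/7 falls short of 72 but (74/7)² = 5476/49 reaches it, so n = 2.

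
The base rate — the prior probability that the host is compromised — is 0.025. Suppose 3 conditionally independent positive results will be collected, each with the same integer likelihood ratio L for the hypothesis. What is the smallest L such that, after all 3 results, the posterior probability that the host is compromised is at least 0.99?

Prior odds = 0.025/0.975 = 1/39.
Target odds = 0.99/0.01 = 99.
Need L³ ≥ 99 ÷ (1/39) = 3861.
15³ = 3375 < 3861 ≤ 4096 = 16³, so L = 16.

16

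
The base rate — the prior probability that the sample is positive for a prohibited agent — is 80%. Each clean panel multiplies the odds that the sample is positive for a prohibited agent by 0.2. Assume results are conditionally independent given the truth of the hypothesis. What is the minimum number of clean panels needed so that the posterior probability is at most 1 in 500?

Prior odds: 0.8 ÷ 0.2 = 4.
Likelihood ratio per clean panel = 0.2.
Target posterior odds = 0.002/0.998 = 1/499.
Require 0.2ⁿ ≤ 1/499 ÷ 4 = 1/1996.
0.2⁴ = 0.0016 is still above 1/1996 but 0.2⁵ = 0.00032 is at or below it, so n = 5.

5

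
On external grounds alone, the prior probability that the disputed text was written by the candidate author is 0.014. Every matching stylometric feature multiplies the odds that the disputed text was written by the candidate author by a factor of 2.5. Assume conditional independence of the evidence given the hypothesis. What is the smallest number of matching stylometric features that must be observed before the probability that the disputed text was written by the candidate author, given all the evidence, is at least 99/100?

Prior odds = 0.014/0.986 = 7/493.
Likelihood ratio per matching stylometric feature = 2.5.
Target odds: 0.99 ÷ 0.01 = 99.
Need (7/493) × 2.5ⁿ ≥ 99, i.e. 2.5ⁿ ≥ 48807/7.
2.5⁹ = 1953125/512 falls short of 48807/7 but 2.5¹⁰ = 9765625/1024 reaches it, so n = 10.

10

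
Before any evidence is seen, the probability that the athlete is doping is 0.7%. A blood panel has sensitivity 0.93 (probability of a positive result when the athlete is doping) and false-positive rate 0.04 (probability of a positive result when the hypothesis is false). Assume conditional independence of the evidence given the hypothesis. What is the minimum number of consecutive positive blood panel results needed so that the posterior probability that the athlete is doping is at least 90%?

3

Prior odds = 0.007/0.993 = 7/993.
Likelihood ratio of a positive result = 0.93/0.04 = 23.25.
Target posterior odds = 0.9/0.1 = 9.
Require 23.25ⁿ ≥ 9 ÷ (7/993) = 8937/7.
23.25² = 540.5625 falls short of 8937/7 but 23.25³ = 804357/64 reaches it, so n = 3.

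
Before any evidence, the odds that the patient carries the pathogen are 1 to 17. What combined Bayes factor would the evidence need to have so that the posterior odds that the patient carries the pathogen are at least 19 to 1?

Prior odds = 1/17.
Target odds = 19.
Required Bayes factor = 19 ÷ (1/17) = 323.

323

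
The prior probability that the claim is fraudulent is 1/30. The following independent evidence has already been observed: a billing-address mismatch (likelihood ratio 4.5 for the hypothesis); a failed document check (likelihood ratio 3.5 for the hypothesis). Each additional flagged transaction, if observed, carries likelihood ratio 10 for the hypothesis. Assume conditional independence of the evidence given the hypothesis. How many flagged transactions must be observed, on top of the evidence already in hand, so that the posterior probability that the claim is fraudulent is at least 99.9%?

Prior odds = (1/30)/(29/30) = 1/29.
Combined Bayes factor of the evidence already in hand = 4.5 × 3.5 = 15.75.
Odds after that evidence = (1/29) × 15.75 = 63/116.
Target odds = 0.999/0.001 = 999.
Need 10ⁿ ≥ 999 ÷ (63/116) = 12876/7.
10³ = 1000 falls short of 12876/7 but 10⁴ = 10000 reaches it, so n = 4.

4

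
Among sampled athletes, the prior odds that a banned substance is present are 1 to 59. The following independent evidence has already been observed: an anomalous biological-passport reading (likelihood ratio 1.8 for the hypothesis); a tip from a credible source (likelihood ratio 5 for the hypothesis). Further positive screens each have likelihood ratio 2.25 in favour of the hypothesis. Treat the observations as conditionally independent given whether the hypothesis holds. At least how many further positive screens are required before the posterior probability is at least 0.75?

Prior odds = 1/59.
Combined Bayes factor of the evidence already in hand = 1.8 × 5 = 9.
Odds after that evidence = (1/59) × 9 = 9/59.
Target odds = 0.75/0.25 = 3.
Need 2.25ⁿ ≥ 3 ÷ (9/59) = 59/3.
2.25³ = 11.390625 falls short of 59/3 but 2.25⁴ = 25.62890625 reaches it, so n = 4.

4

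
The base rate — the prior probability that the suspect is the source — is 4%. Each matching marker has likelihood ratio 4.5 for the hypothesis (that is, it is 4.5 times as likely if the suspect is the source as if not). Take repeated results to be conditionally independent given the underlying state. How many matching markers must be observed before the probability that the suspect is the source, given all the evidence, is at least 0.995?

6

Prior odds: 0.04 ÷ 0.96 = 1/24.
Likelihood ratio per matching marker = 4.5.
Target odds: 0.995 ÷ 0.005 = 199.
Need (1/24) × 4.5ⁿ ≥ 199, i.e. 4.5ⁿ ≥ 4776.
4.5⁵ = 1845.28125 falls short of 4776 but 4.5⁶ = 8303.765625 reaches it, so n = 6.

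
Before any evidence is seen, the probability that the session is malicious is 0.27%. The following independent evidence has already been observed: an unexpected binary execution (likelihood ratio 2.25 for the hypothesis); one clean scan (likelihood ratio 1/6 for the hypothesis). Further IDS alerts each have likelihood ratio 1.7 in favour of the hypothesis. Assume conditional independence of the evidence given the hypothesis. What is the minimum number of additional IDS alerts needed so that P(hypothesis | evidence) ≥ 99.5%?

Prior odds = 0.0027/0.9973 = 27/9973.
Combined Bayes factor of the evidence already in hand = 2.25 × (1/6) = 0.375.
Odds after that evidence = (27/9973) × 0.375 = 81/79784.
Target odds = 0.995/0.005 = 199.
Need 1.7ⁿ ≥ 199 ÷ (81/79784) = 15877016/81.
1.7²² ≈117456 falls short of 15877016/81 but 1.7²³ ≈199676 reaches it, so n = 23.

23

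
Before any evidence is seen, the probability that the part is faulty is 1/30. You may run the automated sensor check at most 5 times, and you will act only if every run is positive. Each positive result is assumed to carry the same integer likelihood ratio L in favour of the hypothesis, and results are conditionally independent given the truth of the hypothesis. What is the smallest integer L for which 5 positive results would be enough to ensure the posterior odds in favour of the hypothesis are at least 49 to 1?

5

Prior odds = (1/30)/(29/30) = 1/29.
Target odds = 49.
Need L⁵ ≥ 49 ÷ (1/29) = 1421.
4⁵ = 1024 < 1421 ≤ 3125 = 5⁵, so L = 5.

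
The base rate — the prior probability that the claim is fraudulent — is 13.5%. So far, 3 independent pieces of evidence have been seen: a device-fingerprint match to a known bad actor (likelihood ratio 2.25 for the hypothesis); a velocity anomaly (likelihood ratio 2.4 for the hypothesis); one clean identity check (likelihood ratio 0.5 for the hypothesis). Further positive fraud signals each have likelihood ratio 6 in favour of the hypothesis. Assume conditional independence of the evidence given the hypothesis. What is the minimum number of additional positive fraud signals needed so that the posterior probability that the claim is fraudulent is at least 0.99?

4

Prior odds = 0.135/0.865 = 27/173.
Combined Bayes factor of the evidence already in hand = 2.25 × 2.4 × 0.5 = 2.7.
Odds after that evidence = (27/173) × 2.7 = 729/1730.
Target odds = 0.99/0.01 = 99.
Need 6ⁿ ≥ 99 ÷ (729/1730) = 19030/81.
6³ = 216 falls short of 19030/81 but 6⁴ = 1296 reaches it, so n = 4.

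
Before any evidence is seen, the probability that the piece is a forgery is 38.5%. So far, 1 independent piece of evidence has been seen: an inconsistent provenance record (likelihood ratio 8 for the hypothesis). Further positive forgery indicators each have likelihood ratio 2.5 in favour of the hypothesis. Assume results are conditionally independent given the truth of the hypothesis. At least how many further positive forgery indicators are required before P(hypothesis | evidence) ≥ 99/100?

Prior odds = 0.385/0.615 = 77/123.
Bayes factor of the evidence already in hand = 8.
Odds after that evidence = (77/123) × 8 = 616/123.
Target odds = 0.99/0.01 = 99.
Need 2.5ⁿ ≥ 99 ÷ (616/123) = 1107/56.
2.5³ = 15.625 falls short of 1107/56 but 2.5⁴ = 39.0625 reaches it, so n = 4.

4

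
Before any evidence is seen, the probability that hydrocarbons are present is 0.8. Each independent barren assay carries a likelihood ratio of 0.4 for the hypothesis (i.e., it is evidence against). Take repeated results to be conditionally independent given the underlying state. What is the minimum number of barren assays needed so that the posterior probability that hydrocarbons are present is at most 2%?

6

Prior odds: 0.8 ÷ 0.2 = 4.
Likelihood ratio per barren assay = 0.4.
Target posterior odds = 0.02/0.98 = 1/49.
Require 0.4ⁿ ≤ 1/49 ÷ 4 = 1/196.
0.4⁵ = 0.01024 is still above 1/196 but 0.4⁶ = 64/15625 is at or below it, so n = 6.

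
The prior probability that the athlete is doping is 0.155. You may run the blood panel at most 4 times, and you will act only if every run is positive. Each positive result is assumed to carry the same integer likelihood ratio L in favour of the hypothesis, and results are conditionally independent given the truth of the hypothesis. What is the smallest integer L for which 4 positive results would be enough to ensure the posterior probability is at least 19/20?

4

Prior odds = 0.155/0.845 = 31/169.
Target odds = 0.95/0.05 = 19.
Need L⁴ ≥ 19 ÷ (31/169) = 3211/31.
3⁴ = 81 < 3211/31 ≤ 256 = 4⁴, so L = 4.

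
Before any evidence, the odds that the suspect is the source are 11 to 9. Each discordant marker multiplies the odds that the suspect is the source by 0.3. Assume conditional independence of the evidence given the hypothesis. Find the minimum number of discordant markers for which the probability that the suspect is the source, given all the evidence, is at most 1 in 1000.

Prior odds = 11/9.
Likelihood ratio per discordant marker = 0.3.
Target posterior odds = 0.001/0.999 = 1/999.
Require 0.3ⁿ ≤ 1/999 ÷ (11/9) = 1/1221.
0.3⁵ = 243/100000 is still above 1/1221 but 0.3⁶ = 729/1000000 is at or below it, so n = 6.

6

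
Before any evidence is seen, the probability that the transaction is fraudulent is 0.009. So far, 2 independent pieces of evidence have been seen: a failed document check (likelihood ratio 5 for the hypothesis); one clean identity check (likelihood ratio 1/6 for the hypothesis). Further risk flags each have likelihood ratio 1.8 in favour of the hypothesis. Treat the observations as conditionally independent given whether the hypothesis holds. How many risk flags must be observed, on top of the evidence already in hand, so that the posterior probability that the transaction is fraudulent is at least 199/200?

Prior odds = 0.009/0.991 = 9/991.
Combined Bayes factor of the evidence already in hand = 5 × (1/6) = 5/6.
Odds after that evidence = (9/991) × 5/6 = 15/1982.
Target odds = 0.995/0.005 = 199.
Need 1.8ⁿ ≥ 199 ÷ (15/1982) = 394418/15.
1.8¹⁷ ≈21859.1 falls short of 394418/15 but 1.8¹⁸ ≈39346.4 reaches it, so n = 18.

18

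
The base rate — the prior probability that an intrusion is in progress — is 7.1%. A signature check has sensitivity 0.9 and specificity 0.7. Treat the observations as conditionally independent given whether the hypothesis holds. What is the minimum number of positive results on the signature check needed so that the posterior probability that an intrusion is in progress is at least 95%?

Prior odds: 0.071 ÷ 0.929 = 71/929.
False-positive rate = 1 − 0.7 = 0.3; likelihood ratio of a positive = 0.9/0.3 = 3.
Target odds: 0.95 ÷ 0.05 = 19.
Require 3ⁿ ≥ 19 ÷ (71/929) = 17651/71.
3⁵ = 243 falls short of 17651/71 but 3⁶ = 729 reaches it, so n = 6.

6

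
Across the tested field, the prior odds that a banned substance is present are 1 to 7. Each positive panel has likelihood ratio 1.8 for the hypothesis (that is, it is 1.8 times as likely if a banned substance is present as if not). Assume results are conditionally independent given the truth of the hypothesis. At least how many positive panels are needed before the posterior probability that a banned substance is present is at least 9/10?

Prior odds = 1/7.
Likelihood ratio per positive panel = 1.8.
Target posterior odds = 0.9/0.1 = 9.
Require 1.8ⁿ ≥ 9 ÷ (1/7) = 63.
1.8⁷ = 4782969/78125 falls short of 63 but 1.8⁸ = 43046721/390625 reaches it, so n = 8.

8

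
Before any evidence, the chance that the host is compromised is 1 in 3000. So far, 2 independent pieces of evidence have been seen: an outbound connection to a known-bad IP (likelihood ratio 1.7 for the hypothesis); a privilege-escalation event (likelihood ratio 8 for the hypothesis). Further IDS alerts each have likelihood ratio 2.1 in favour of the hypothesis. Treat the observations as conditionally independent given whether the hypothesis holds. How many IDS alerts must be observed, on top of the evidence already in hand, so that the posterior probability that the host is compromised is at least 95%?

12

Prior odds = (1/3000)/(2999/3000) = 1/2999.
Combined Bayes factor of the evidence already in hand = 1.7 × 8 = 13.6.
Odds after that evidence = (1/2999) × 13.6 = 68/14995.
Target odds = 0.95/0.05 = 19.
Need 2.1ⁿ ≥ 19 ÷ (68/14995) = 284905/68.
2.1¹¹ ≈3502.78 falls short of 284905/68 but 2.1¹² ≈7355.83 reaches it, so n = 12.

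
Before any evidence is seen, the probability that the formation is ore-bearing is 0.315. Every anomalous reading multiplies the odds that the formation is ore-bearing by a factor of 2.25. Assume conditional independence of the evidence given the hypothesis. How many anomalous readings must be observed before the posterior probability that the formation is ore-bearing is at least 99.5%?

Prior odds: 0.315 ÷ 0.685 = 63/137.
Likelihood ratio per anomalous reading = 2.25.
Target posterior odds = 0.995/0.005 = 199.
Require 2.25ⁿ ≥ 199 ÷ (63/137) = 27263/63.
2.25⁷ = 4782969/16384 falls short of 27263/63 but 2.25⁸ = 43046721/65536 reaches it, so n = 8.

8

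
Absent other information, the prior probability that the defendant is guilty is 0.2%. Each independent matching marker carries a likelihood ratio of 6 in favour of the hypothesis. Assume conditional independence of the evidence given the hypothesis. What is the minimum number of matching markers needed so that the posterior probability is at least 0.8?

5

Prior odds = 0.002/0.998 = 1/499.
Likelihood ratio per matching marker = 6.
Target odds: 0.8 ÷ 0.2 = 4.
Require 6ⁿ ≥ 4 ÷ (1/499) = 1996.
6⁴ = 1296 falls short of 1996 but 6⁵ = 7776 reaches it, so n = 5.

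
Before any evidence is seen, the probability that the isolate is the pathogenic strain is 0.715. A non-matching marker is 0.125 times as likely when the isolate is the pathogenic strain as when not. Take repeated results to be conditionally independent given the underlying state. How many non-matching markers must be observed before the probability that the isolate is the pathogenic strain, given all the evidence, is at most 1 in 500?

4

Prior odds: 0.715 ÷ 0.285 = 143/57.
Likelihood ratio per non-matching marker = 0.125.
Target posterior odds = 0.002/0.998 = 1/499.
Require 0.125ⁿ ≤ 1/499 ÷ (143/57) = 57/71357.
0.125³ = 0.001953125 is still above 57/71357 but 0.125⁴ = 1/4096 is at or below it, so n = 4.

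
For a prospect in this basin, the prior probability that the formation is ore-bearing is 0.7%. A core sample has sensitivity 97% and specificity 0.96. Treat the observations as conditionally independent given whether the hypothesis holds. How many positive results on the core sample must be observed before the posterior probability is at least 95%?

3

Prior odds: 0.007 ÷ 0.993 = 7/993.
False-positive rate = 1 − 0.96 = 0.04; likelihood ratio of a positive = 0.97/0.04 = 24.25.
Target odds: 0.95 ÷ 0.05 = 19.
Require 24.25ⁿ ≥ 19 ÷ (7/993) = 18867/7.
24.25² = 588.0625 falls short of 18867/7 but 24.25³ = 912673/64 reaches it, so n = 3.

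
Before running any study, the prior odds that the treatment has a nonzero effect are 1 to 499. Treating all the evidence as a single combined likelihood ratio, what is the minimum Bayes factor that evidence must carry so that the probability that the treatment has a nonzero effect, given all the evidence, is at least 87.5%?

3493

Prior odds = 1/499.
Target odds = 0.875/0.125 = 7.
Required Bayes factor = 7 ÷ (1/499) = 3493.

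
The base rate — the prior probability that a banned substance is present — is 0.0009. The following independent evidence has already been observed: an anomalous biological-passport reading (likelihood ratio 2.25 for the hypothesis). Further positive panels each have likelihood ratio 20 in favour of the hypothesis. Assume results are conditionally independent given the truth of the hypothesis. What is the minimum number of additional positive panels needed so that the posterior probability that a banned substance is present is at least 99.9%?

5

Prior odds = 0.0009/0.9991 = 9/9991.
Bayes factor of the evidence already in hand = 2.25.
Odds after that evidence = (9/9991) × 2.25 = 81/39964.
Target odds = 0.999/0.001 = 999.
Need 20ⁿ ≥ 999 ÷ (81/39964) = 1478668/3.
20⁴ = 160000 falls short of 1478668/3 but 20⁵ = 3200000 reaches it, so n = 5.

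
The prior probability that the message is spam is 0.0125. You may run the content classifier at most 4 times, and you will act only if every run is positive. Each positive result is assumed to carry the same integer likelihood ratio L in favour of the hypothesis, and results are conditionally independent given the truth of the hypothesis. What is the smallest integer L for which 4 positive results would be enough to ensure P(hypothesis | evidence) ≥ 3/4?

4

Prior odds = 0.0125/0.9875 = 1/79.
Target odds = 0.75/0.25 = 3.
Need L⁴ ≥ 3 ÷ (1/79) = 237.
3⁴ = 81 < 237 ≤ 256 = 4⁴, so L = 4.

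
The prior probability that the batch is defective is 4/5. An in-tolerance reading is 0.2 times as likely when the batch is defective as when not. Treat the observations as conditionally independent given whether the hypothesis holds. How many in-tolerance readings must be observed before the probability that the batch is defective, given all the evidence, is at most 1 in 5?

Prior odds: 0.8 ÷ 0.2 = 4.
Likelihood ratio per in-tolerance reading = 0.2.
Target odds: 0.2 ÷ 0.8 = 0.25.
Need 4 × 0.2ⁿ ≤ 0.25, i.e. 0.2ⁿ ≤ 0.0625.
0.2¹ = 0.2 is still above 0.0625 but 0.2² = 0.04 is at or below it, so n = 2.

2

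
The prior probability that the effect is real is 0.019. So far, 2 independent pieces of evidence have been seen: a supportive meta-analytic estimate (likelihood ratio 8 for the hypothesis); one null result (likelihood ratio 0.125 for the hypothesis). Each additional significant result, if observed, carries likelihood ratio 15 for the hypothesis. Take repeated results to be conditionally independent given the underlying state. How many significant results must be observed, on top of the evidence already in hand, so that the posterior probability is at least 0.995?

Prior odds = 0.019/0.981 = 19/981.
Combined Bayes factor of the evidence already in hand = 8 × 0.125 = 1.
Odds after that evidence = (19/981) × 1 = 19/981.
Target odds = 0.995/0.005 = 199.
Need 15ⁿ ≥ 199 ÷ (19/981) = 195219/19.
15³ = 3375 falls short of 195219/19 but 15⁴ = 50625 reaches it, so n = 4.

4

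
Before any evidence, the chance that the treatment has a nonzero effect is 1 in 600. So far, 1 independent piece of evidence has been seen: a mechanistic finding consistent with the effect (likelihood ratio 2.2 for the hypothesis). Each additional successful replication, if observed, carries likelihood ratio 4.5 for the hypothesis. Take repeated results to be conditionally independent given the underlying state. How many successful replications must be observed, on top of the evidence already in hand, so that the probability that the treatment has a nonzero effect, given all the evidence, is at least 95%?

6

Prior odds = (1/600)/(599/600) = 1/599.
Bayes factor of the evidence already in hand = 2.2.
Odds after that evidence = (1/599) × 2.2 = 11/2995.
Target odds = 0.95/0.05 = 19.
Need 4.5ⁿ ≥ 19 ÷ (11/2995) = 56905/11.
4.5⁵ = 1845.28125 falls short of 56905/11 but 4.5⁶ = 8303.765625 reaches it, so n = 6.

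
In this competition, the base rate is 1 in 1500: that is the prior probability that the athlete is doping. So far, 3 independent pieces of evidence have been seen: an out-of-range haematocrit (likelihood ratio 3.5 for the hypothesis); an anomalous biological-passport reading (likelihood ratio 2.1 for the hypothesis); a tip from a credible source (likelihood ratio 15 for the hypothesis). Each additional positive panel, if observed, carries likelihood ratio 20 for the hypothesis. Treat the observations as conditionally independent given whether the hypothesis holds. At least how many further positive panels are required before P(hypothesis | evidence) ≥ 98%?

Prior odds = (1/1500)/(1499/1500) = 1/1499.
Combined Bayes factor of the evidence already in hand = 3.5 × 2.1 × 15 = 110.25.
Odds after that evidence = (1/1499) × 110.25 = 441/5996.
Target odds = 0.98/0.02 = 49.
Need 20ⁿ ≥ 49 ÷ (441/5996) = 5996/9.
20² = 400 falls short of 5996/9 but 20³ = 8000 reaches it, so n = 3.

3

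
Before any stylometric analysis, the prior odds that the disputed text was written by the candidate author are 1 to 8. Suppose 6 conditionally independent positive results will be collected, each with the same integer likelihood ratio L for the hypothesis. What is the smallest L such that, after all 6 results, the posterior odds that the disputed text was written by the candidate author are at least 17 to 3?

Prior odds = 0.125.
Target odds = 17/3.
Need L⁶ ≥ 17/3 ÷ 0.125 = 136/3.
1⁶ = 1 < 136/3 ≤ 64 = 2⁶, so L = 2.

2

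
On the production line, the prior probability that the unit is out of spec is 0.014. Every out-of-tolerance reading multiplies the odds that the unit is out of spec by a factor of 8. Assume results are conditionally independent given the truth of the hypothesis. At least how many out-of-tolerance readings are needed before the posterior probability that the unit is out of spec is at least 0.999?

6

Prior odds: 0.014 ÷ 0.986 = 7/493.
Likelihood ratio per out-of-tolerance reading = 8.
Target odds: 0.999 ÷ 0.001 = 999.
Need (7/493) × 8ⁿ ≥ 999, i.e. 8ⁿ ≥ 492507/7.
8⁵ = 32768 falls short of 492507/7 but 8⁶ = 262144 reaches it, so n = 6.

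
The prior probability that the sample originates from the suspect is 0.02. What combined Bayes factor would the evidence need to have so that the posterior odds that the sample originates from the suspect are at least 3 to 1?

Prior odds = 0.02/0.98 = 1/49.
Target odds = 3.
Required Bayes factor = 3 ÷ (1/49) = 147.

147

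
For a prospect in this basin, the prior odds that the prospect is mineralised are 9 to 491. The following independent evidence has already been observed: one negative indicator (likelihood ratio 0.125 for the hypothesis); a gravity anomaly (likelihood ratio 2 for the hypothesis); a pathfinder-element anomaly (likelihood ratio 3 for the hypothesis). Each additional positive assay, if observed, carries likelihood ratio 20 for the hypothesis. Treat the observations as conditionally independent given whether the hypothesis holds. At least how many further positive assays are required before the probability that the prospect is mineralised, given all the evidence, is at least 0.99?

Prior odds = 9/491.
Combined Bayes factor of the evidence already in hand = 0.125 × 2 × 3 = 0.75.
Odds after that evidence = (9/491) × 0.75 = 27/1964.
Target odds = 0.99/0.01 = 99.
Need 20ⁿ ≥ 99 ÷ (27/1964) = 21604/3.
20² = 400 falls short of 21604/3 but 20³ = 8000 reaches it, so n = 3.

3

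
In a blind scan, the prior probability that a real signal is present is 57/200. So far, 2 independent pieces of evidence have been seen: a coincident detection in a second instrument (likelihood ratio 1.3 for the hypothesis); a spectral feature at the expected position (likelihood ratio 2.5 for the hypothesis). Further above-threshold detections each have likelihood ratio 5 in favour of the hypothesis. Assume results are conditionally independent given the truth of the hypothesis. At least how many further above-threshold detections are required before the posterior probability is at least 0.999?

5

Prior odds = 0.285/0.715 = 57/143.
Combined Bayes factor of the evidence already in hand = 1.3 × 2.5 = 3.25.
Odds after that evidence = (57/143) × 3.25 = 57/44.
Target odds = 0.999/0.001 = 999.
Need 5ⁿ ≥ 999 ÷ (57/44) = 14652/19.
5⁴ = 625 falls short of 14652/19 but 5⁵ = 3125 reaches it, so n = 5.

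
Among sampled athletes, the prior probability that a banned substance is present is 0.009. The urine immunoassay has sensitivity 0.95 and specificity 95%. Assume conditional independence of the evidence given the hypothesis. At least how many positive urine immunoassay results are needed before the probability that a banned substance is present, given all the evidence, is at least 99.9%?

4

Prior odds: 0.009 ÷ 0.991 = 9/991.
False-positive rate = 1 − 0.95 = 0.05; likelihood ratio of a positive = 0.95/0.05 = 19.
Target odds: 0.999 ÷ 0.001 = 999.
Require 19ⁿ ≥ 999 ÷ (9/991) = 110001.
19³ = 6859 falls short of 110001 but 19⁴ = 130321 reaches it, so n = 4.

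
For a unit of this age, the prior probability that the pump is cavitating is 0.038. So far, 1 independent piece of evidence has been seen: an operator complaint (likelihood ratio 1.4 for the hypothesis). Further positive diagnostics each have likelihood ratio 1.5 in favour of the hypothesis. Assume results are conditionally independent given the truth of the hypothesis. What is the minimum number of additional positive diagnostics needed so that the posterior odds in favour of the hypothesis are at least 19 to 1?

15

Prior odds = 0.038/0.962 = 19/481.
Bayes factor of the evidence already in hand = 1.4.
Odds after that evidence = (19/481) × 1.4 = 133/2405.
Target odds = 19.
Need 1.5ⁿ ≥ 19 ÷ (133/2405) = 2405/7.
1.5¹⁴ = 4782969/16384 falls short of 2405/7 but 1.5¹⁵ = 14348907/32768 reaches it, so n = 15.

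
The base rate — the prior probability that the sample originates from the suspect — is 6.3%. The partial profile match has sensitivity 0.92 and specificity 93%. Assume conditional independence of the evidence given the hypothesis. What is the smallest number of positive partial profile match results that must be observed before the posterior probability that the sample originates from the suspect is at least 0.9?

Prior odds: 0.063 ÷ 0.937 = 63/937.
False-positive rate = 1 − 0.93 = 0.07; likelihood ratio of a positive = 0.92/0.07 = 92/7.
Target posterior odds = 0.9/0.1 = 9.
Require (92/7)ⁿ ≥ 9 ÷ (63/937) = 937/7.
(92/7)¹ = 92/7 falls short of 937/7 but (92/7)² = 8464/49 reaches it, so n = 2.

2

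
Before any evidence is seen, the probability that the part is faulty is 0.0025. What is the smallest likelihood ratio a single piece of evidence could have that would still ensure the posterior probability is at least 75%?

Prior odds = 0.0025/0.9975 = 1/399.
Target odds = 0.75/0.25 = 3.
Required Bayes factor = 3 ÷ (1/399) = 1197.

1197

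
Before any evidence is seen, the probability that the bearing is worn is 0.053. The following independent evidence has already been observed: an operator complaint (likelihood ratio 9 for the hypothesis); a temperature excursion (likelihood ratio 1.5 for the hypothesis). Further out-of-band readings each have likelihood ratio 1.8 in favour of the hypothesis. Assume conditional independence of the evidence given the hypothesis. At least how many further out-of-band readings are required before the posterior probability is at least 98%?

8

Prior odds = 0.053/0.947 = 53/947.
Combined Bayes factor of the evidence already in hand = 9 × 1.5 = 13.5.
Odds after that evidence = (53/947) × 13.5 = 1431/1894.
Target odds = 0.98/0.02 = 49.
Need 1.8ⁿ ≥ 49 ÷ (1431/1894) = 92806/1431.
1.8⁷ = 4782969/78125 falls short of 92806/1431 but 1.8⁸ = 43046721/390625 reaches it, so n = 8.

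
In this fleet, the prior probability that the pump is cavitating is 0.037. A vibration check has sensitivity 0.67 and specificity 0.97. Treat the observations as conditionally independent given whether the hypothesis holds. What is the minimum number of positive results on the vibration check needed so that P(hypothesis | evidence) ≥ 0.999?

4

Prior odds = 0.037/0.963 = 37/963.
False-positive rate = 1 − 0.97 = 0.03; likelihood ratio of a positive = 0.67/0.03 = 67/3.
Target odds: 0.999 ÷ 0.001 = 999.
Require (67/3)ⁿ ≥ 999 ÷ (37/963) = 26001.
(67/3)³ = 300763/27 falls short of 26001 but (67/3)⁴ = 20151121/81 reaches it, so n = 4.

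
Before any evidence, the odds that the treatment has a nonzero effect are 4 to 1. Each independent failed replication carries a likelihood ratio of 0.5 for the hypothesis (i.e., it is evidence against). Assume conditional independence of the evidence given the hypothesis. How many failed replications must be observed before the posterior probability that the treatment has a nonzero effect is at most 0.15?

Prior odds = 4.
Likelihood ratio per failed replication = 0.5.
Target odds: 0.15 ÷ 0.85 = 3/17.
Need 4 × 0.5ⁿ ≤ 3/17, i.e. 0.5ⁿ ≤ 3/68.
0.5⁴ = 0.0625 is still above 3/68 but 0.5⁵ = 0.03125 is at or below it, so n = 5.

5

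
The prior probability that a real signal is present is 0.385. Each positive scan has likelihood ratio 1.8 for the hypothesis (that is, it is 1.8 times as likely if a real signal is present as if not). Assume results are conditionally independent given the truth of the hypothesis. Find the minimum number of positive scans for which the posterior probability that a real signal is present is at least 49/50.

8

Prior odds = 0.385/0.615 = 77/123.
Likelihood ratio per positive scan = 1.8.
Target odds: 0.98 ÷ 0.02 = 49.
Require 1.8ⁿ ≥ 49 ÷ (77/123) = 861/11.
1.8⁷ = 4782969/78125 falls short of 861/11 but 1.8⁸ = 43046721/390625 reaches it, so n = 8.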